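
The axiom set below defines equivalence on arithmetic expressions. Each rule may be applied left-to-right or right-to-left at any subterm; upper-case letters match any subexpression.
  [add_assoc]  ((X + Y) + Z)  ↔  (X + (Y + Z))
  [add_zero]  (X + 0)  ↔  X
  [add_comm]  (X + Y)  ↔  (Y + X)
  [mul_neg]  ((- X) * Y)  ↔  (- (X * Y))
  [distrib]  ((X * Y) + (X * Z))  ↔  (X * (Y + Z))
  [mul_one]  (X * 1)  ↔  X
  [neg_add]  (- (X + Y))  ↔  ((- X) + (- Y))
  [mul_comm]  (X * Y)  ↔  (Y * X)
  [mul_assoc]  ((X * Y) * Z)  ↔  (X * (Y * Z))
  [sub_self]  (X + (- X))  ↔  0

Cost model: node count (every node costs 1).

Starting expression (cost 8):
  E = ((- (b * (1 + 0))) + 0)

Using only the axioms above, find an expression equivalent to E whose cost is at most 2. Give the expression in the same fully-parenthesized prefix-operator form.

(- b)   [cost 2]

step 1: add_zero (→) rewrites ((- (b * (1 + 0))) + 0) into (- (b * (1 + 0)))
step 2: add_zero (→) rewrites (1 + 0) into 1, now (- (b * 1))
step 3: mul_one (→) rewrites (b * 1) into b, reaching cost 2 (bound 2)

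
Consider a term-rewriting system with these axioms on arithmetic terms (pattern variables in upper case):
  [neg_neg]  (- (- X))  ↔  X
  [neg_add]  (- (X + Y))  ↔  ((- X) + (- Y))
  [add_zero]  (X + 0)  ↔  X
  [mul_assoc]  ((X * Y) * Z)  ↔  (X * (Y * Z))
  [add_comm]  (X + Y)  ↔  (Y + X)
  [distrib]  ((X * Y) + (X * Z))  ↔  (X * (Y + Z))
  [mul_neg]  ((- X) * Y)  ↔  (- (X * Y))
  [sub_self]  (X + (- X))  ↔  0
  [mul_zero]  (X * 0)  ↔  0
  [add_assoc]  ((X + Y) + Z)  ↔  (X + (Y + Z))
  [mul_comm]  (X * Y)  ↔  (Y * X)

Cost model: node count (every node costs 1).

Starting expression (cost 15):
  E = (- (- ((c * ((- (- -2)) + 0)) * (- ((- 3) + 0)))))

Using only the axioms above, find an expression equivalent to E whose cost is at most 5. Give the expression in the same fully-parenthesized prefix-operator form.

1. [neg_neg →] (- (- ((c * ((- (- -2)) + 0)) * (- ((- 3) + 0)))))  →  ((c * ((- (- -2)) + 0)) * (- ((- 3) + 0)))
2. [add_zero →] ((- 3) + 0)  →  (- 3);  E = ((c * ((- (- -2)) + 0)) * (- (- 3)))
3. [neg_neg →] (- (- -2))  →  -2;  E = ((c * (-2 + 0)) * (- (- 3)))
4. [add_zero →] (-2 + 0)  →  -2;  E = ((c * -2) * (- (- 3)))
5. [neg_neg →] (- (- 3))  →  3;  cost 5 ≤ 5, done

((c * -2) * 3)   [cost 5]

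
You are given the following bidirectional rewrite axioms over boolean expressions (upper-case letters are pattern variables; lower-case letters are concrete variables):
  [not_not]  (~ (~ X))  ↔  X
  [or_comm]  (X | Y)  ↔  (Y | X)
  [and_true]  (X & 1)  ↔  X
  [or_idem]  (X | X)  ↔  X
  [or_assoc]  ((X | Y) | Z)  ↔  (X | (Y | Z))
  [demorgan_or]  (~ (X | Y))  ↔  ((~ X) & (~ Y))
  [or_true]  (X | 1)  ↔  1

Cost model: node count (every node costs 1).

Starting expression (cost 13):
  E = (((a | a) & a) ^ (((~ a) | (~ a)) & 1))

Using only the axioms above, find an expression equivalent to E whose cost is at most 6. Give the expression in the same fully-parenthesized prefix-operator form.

((a & a) ^ (~ a))   [cost 6]

step 1: or_idem (→) rewrites ((~ a) | (~ a)) into (~ a), now (((a | a) & a) ^ ((~ a) & 1))
step 2: and_true (→) rewrites ((~ a) & 1) into (~ a), now (((a | a) & a) ^ (~ a))
step 3: or_idem (→) rewrites (a | a) into a, reaching cost 6 (bound 6)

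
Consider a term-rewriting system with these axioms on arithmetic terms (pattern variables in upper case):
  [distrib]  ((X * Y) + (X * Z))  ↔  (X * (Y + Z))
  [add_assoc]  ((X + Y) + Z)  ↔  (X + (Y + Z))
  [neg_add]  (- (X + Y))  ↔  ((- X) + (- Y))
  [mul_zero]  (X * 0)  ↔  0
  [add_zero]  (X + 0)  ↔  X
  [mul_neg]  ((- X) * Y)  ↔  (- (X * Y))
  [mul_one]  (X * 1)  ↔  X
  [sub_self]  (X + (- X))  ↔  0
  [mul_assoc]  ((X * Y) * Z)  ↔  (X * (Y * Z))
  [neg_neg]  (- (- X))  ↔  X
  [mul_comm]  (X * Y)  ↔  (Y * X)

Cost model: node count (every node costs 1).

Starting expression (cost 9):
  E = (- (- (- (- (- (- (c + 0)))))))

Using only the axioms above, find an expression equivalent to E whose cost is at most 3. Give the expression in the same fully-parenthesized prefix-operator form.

(- (- c))   [cost 3]

step 1: neg_neg (→) rewrites (- (- (- (- (c + 0))))) into (- (- (c + 0))), now (- (- (- (- (c + 0)))))
step 2: neg_neg (→) rewrites (- (- (- (- (c + 0))))) into (- (- (c + 0)))
step 3: add_zero (→) rewrites (c + 0) into c, reaching cost 3 (bound 3)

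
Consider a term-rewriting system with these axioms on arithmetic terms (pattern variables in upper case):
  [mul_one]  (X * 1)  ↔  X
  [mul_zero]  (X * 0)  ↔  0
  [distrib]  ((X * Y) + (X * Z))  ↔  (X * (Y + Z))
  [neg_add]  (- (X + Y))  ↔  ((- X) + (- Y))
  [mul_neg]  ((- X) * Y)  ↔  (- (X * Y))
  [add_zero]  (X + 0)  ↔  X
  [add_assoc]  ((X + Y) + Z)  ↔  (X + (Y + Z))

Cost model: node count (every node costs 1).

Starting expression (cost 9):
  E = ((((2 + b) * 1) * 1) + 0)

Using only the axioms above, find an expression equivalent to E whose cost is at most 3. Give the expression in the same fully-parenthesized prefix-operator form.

(2 + b)   [cost 3]

(1) ((((2 + b) * 1) * 1) + 0)  =[add_zero →]=  (((2 + b) * 1) * 1)
(2) ((2 + b) * 1)  =[mul_one →]=  (2 + b)    ⊢ ((2 + b) * 1)
(3) ((2 + b) * 1)  =[mul_one →]=  (2 + b)    ⊢ cost 3, within 3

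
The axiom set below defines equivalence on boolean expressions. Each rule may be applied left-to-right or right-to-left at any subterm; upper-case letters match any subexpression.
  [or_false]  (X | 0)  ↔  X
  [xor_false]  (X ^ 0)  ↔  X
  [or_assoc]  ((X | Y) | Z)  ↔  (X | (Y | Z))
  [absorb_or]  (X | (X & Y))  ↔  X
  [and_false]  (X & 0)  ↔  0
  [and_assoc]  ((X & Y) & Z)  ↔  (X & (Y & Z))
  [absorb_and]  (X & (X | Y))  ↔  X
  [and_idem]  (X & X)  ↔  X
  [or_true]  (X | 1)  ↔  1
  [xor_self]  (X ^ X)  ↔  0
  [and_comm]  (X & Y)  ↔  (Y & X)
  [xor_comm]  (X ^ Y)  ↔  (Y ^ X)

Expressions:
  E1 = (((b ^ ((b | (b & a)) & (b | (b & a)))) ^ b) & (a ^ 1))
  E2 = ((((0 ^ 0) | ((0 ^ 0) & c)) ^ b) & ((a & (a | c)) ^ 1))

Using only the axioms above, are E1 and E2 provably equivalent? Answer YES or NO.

YES

(1) ((b | (b & a)) & (b | (b & a)))  =[and_idem →]=  (b | (b & a))    ⊢ (((b ^ (b | (b & a))) ^ b) & (a ^ 1))
(2) (b | (b & a))  =[absorb_or →]=  b    ⊢ (((b ^ b) ^ b) & (a ^ 1))
(3) (b ^ b)  =[xor_self →]=  0    ⊢ ((0 ^ b) & (a ^ 1))
(4) 0  =[xor_self ←]=  (0 ^ 0)    ⊢ (((0 ^ 0) ^ b) & (a ^ 1))
(5) a  =[absorb_and ←]=  (a & (a | c))    ⊢ (((0 ^ 0) ^ b) & ((a & (a | c)) ^ 1))
(6) (0 ^ 0)  =[absorb_or ←]=  ((0 ^ 0) | ((0 ^ 0) & c))    ⊢ E2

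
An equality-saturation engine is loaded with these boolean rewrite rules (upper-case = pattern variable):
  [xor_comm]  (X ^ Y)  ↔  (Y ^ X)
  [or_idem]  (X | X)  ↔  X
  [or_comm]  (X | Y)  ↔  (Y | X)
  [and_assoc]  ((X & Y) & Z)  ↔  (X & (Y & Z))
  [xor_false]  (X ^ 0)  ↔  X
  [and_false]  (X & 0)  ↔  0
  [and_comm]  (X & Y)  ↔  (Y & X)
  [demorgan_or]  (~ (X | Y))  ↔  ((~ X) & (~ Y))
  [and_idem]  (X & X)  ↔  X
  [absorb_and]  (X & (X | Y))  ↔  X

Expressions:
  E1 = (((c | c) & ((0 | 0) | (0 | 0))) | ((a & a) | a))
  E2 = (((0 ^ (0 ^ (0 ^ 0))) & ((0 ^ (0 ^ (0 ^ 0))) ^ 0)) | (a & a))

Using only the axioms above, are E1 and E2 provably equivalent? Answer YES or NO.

1. [or_idem →] ((0 | 0) | (0 | 0))  →  (0 | 0);  E1 = (((c | c) & (0 | 0)) | ((a & a) | a))
2. [and_idem →] (a & a)  →  a;  E1 = (((c | c) & (0 | 0)) | (a | a))
3. [or_idem →] (a | a)  →  a;  E1 = (((c | c) & (0 | 0)) | a)
4. [or_idem →] (0 | 0)  →  0;  E1 = (((c | c) & 0) | a)
5. [or_idem →] (c | c)  →  c;  E1 = ((c & 0) | a)
6. [and_false →] (c & 0)  →  0;  E1 = (0 | a)
7. [and_idem ←] a  →  (a & a);  E1 = (0 | (a & a))
8. [xor_false ←] 0  →  (0 ^ 0);  E1 = ((0 ^ 0) | (a & a))
9. [xor_false ←] 0  →  (0 ^ 0);  E1 = ((0 ^ (0 ^ 0)) | (a & a))
10. [xor_false ←] 0  →  (0 ^ 0);  E1 = ((0 ^ (0 ^ (0 ^ 0))) | (a & a))
11. [and_idem ←] (0 ^ (0 ^ (0 ^ 0)))  →  ((0 ^ (0 ^ (0 ^ 0))) & (0 ^ (0 ^ (0 ^ 0))));  E1 = (((0 ^ (0 ^ (0 ^ 0))) & (0 ^ (0 ^ (0 ^ 0)))) | (a & a))
12. [xor_false ←] (0 ^ (0 ^ (0 ^ 0)))  →  ((0 ^ (0 ^ (0 ^ 0))) ^ 0);  this is E2

YES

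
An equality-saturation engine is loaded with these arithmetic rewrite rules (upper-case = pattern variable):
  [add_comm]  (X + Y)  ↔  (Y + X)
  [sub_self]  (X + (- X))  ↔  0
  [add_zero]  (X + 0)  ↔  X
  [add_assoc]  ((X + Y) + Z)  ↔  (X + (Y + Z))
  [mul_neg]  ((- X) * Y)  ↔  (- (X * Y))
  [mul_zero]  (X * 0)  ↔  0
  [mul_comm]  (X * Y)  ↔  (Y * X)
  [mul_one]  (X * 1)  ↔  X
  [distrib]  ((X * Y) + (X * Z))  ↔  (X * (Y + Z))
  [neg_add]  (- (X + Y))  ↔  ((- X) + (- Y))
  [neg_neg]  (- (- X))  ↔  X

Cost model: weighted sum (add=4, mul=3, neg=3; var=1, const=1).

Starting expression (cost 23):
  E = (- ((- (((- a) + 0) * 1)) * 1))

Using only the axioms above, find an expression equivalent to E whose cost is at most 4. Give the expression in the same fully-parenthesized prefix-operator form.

(- a)   [cost 4]

1. [mul_one →] ((- (((- a) + 0) * 1)) * 1)  →  (- (((- a) + 0) * 1));  E = (- (- (((- a) + 0) * 1)))
2. [add_zero →] ((- a) + 0)  →  (- a);  E = (- (- ((- a) * 1)))
3. [neg_neg →] (- (- ((- a) * 1)))  →  ((- a) * 1)
4. [mul_one →] ((- a) * 1)  →  (- a);  cost 4 ≤ 4, done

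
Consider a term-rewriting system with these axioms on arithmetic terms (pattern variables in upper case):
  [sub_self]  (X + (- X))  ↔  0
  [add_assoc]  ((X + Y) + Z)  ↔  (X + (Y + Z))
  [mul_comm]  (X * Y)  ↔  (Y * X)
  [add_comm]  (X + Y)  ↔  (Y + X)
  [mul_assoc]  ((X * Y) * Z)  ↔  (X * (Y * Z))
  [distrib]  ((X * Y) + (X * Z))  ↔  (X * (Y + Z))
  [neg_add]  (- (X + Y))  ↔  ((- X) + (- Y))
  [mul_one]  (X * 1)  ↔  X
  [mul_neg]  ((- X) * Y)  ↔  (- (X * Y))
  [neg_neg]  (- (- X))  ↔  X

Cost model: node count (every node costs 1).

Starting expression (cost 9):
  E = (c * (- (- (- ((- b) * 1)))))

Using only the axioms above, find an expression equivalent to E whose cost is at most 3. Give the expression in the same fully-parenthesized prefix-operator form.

(1) ((- b) * 1)  =[mul_one →]=  (- b)    ⊢ (c * (- (- (- (- b)))))
(2) (- (- (- b)))  =[neg_neg →]=  (- b)    ⊢ (c * (- (- b)))
(3) (- (- b))  =[neg_neg →]=  b    ⊢ cost 3, within 3

(c * b)   [cost 3]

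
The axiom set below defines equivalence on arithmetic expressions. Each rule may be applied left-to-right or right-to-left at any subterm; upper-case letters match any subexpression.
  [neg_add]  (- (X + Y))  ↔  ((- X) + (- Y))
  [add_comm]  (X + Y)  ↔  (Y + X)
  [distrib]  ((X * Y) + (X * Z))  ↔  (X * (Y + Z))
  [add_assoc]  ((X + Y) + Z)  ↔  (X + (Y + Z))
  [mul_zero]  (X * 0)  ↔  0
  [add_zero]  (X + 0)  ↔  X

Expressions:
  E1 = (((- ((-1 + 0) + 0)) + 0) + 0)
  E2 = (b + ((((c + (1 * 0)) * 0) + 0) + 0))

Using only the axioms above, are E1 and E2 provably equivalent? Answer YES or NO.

All listed rules preserve value, hence provable equivalence implies equal values everywhere; look for a separating assignment.
b=0, c=0 gives E1 ↦ 1, E2 ↦ 0; values differ ⇒ not provably equivalent.

NO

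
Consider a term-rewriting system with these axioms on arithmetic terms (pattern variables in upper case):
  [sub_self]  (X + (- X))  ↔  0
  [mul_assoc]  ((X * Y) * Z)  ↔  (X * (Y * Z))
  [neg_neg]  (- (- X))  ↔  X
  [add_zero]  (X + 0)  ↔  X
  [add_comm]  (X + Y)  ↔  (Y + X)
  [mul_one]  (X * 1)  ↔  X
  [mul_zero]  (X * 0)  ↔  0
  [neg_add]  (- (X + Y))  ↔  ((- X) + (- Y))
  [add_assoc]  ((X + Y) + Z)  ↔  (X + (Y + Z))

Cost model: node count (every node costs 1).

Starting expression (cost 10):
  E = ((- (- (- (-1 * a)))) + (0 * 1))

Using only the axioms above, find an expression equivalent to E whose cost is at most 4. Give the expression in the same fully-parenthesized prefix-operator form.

(- (-1 * a))   [cost 4]

step 1: mul_one (→) rewrites (0 * 1) into 0, now ((- (- (- (-1 * a)))) + 0)
step 2: add_zero (→) rewrites ((- (- (- (-1 * a)))) + 0) into (- (- (- (-1 * a))))
step 3: neg_neg (→) rewrites (- (- (-1 * a))) into (-1 * a), reaching cost 4 (bound 4)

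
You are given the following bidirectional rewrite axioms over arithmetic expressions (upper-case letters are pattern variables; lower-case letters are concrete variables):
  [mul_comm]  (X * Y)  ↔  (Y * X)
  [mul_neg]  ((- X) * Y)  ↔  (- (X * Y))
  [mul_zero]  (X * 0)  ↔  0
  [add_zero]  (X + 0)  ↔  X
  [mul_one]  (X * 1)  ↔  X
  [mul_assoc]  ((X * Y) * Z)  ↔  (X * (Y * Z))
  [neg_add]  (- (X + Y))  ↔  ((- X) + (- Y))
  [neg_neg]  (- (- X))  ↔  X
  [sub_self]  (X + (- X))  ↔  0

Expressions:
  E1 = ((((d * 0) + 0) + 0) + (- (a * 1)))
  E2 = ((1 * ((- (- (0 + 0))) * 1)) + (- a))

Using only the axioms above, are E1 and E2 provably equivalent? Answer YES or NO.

YES

1. [add_zero →] (((d * 0) + 0) + 0)  →  ((d * 0) + 0);  E1 = (((d * 0) + 0) + (- (a * 1)))
2. [mul_zero →] (d * 0)  →  0;  E1 = ((0 + 0) + (- (a * 1)))
3. [mul_one →] (a * 1)  →  a;  E1 = ((0 + 0) + (- a))
4. [mul_one ←] (0 + 0)  →  ((0 + 0) * 1);  E1 = (((0 + 0) * 1) + (- a))
5. [mul_one ←] ((0 + 0) * 1)  →  (((0 + 0) * 1) * 1);  E1 = ((((0 + 0) * 1) * 1) + (- a))
6. [mul_comm →] (((0 + 0) * 1) * 1)  →  (1 * ((0 + 0) * 1));  E1 = ((1 * ((0 + 0) * 1)) + (- a))
7. [neg_neg ←] (0 + 0)  →  (- (- (0 + 0)));  this is E2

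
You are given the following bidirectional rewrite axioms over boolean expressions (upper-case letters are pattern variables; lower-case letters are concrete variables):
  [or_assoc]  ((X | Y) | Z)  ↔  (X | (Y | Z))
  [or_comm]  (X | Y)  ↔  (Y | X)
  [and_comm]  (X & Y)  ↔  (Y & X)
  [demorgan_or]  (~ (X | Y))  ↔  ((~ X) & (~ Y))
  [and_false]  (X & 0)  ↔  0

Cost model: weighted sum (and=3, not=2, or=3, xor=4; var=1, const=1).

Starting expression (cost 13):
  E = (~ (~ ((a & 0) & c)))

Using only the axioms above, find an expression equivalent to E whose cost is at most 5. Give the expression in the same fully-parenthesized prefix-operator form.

(~ (~ 0))   [cost 5]

step 1: and_comm (→) rewrites ((a & 0) & c) into (c & (a & 0)), now (~ (~ (c & (a & 0))))
step 2: and_false (→) rewrites (a & 0) into 0, now (~ (~ (c & 0)))
step 3: and_false (→) rewrites (c & 0) into 0, reaching cost 5 (bound 5)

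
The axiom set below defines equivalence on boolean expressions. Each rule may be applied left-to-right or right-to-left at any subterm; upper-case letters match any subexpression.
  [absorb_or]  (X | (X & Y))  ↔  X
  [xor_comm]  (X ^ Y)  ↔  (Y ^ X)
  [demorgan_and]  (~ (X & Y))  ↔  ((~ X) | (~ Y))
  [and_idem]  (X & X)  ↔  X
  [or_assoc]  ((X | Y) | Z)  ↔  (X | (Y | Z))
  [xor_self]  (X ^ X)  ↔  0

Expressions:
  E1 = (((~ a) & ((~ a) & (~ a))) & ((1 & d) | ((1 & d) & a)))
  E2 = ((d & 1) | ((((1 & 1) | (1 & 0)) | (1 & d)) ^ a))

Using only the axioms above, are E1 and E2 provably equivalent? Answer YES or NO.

All listed rules preserve value, hence provable equivalence implies equal values everywhere; look for a separating assignment.
a=0, d=0 gives E1 ↦ 0, E2 ↦ 1; values differ ⇒ not provably equivalent.

NO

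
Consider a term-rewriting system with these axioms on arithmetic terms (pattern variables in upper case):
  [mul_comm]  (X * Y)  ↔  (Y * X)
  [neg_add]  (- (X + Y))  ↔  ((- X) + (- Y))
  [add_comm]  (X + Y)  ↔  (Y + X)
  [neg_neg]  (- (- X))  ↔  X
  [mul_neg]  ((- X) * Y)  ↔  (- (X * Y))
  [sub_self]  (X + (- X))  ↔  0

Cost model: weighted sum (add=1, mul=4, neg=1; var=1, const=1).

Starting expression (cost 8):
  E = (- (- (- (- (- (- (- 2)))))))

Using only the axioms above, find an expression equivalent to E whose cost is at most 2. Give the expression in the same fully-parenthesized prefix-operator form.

step 1: neg_neg (→) rewrites (- (- (- (- (- (- (- 2))))))) into (- (- (- (- (- 2)))))
step 2: neg_neg (→) rewrites (- (- (- (- (- 2))))) into (- (- (- 2)))
step 3: neg_neg (→) rewrites (- (- (- 2))) into (- 2), reaching cost 2 (bound 2)

(- 2)   [cost 2]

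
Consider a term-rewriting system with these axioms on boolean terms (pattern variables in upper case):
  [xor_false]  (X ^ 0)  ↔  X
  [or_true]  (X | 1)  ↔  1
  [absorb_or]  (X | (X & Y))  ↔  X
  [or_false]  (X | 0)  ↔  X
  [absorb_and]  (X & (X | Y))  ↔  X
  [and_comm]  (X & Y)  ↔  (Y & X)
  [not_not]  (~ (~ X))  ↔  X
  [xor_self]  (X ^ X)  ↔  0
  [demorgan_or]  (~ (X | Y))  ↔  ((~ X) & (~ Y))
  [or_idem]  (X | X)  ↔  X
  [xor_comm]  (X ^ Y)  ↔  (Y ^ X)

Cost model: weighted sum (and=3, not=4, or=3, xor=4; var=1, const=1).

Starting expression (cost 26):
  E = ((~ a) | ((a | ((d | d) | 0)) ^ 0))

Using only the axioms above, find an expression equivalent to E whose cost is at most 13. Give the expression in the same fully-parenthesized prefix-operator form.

step 1: or_false (→) rewrites ((d | d) | 0) into (d | d), now ((~ a) | ((a | (d | d)) ^ 0))
step 2: or_idem (→) rewrites (d | d) into d, now ((~ a) | ((a | d) ^ 0))
step 3: xor_false (→) rewrites ((a | d) ^ 0) into (a | d), reaching cost 13 (bound 13)

((~ a) | (a | d))   [cost 13]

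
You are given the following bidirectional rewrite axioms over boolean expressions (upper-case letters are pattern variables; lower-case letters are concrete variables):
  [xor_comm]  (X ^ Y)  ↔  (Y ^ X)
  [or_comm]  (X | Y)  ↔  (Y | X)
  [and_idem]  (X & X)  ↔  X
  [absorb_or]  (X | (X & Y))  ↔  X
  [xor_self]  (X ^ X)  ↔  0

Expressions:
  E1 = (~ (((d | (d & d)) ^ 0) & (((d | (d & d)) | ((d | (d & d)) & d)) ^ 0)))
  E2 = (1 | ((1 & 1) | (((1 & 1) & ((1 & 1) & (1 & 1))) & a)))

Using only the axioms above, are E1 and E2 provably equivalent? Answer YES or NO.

Every axiom is a valid identity, so a rewrite proof would force E1 and E2 to agree under every assignment.
At a=0, d=1: E1 = 0 but E2 = 1; they differ, so no derivation exists.

NO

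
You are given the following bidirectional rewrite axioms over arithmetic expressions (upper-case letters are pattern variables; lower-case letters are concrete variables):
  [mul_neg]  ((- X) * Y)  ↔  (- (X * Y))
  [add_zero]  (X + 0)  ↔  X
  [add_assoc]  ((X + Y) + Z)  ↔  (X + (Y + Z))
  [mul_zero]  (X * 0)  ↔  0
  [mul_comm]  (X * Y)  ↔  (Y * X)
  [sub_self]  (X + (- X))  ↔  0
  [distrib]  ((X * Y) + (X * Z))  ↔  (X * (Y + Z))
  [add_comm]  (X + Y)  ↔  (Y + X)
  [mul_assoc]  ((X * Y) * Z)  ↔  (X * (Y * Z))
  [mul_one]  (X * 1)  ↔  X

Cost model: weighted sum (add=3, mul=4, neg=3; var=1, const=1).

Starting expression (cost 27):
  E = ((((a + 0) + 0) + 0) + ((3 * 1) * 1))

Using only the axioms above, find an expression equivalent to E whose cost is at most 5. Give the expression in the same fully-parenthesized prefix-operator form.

(1) (((a + 0) + 0) + 0)  =[add_zero →]=  ((a + 0) + 0)    ⊢ (((a + 0) + 0) + ((3 * 1) * 1))
(2) (a + 0)  =[add_zero →]=  a    ⊢ ((a + 0) + ((3 * 1) * 1))
(3) (a + 0)  =[add_zero →]=  a    ⊢ (a + ((3 * 1) * 1))
(4) ((3 * 1) * 1)  =[mul_one →]=  (3 * 1)    ⊢ (a + (3 * 1))
(5) (3 * 1)  =[mul_one →]=  3    ⊢ cost 5, within 5

(a + 3)   [cost 5]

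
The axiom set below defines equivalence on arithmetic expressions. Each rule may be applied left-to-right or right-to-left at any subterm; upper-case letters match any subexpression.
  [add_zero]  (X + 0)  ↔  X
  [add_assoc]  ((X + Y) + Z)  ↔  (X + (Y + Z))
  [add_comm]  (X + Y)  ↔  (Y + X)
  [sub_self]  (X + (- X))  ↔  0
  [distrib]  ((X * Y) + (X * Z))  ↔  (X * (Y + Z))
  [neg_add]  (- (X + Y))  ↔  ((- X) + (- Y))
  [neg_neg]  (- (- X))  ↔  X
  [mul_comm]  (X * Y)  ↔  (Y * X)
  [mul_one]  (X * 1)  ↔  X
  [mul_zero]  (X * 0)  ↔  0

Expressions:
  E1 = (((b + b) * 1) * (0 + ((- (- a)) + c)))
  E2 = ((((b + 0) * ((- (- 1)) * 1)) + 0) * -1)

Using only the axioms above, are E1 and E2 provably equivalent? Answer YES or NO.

NO

All listed rules preserve value, hence provable equivalence implies equal values everywhere; look for a separating assignment.
a=0, b=1, c=0 gives E1 ↦ 0, E2 ↦ -1; values differ ⇒ not provably equivalent.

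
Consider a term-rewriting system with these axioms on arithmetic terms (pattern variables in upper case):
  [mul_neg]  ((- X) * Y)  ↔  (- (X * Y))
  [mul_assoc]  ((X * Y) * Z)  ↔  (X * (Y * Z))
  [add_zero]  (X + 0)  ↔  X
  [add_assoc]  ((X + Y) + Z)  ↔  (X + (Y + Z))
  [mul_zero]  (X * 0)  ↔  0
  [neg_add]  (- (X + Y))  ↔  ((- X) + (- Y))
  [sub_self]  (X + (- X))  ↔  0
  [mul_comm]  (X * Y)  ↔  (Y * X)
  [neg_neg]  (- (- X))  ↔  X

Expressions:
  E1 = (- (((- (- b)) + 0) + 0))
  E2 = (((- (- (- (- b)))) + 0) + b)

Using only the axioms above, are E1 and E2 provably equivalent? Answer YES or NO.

Every axiom is a valid identity, so a rewrite proof would force E1 and E2 to agree under every assignment.
At b=1: E1 = -1 but E2 = 2; they differ, so no derivation exists.

NO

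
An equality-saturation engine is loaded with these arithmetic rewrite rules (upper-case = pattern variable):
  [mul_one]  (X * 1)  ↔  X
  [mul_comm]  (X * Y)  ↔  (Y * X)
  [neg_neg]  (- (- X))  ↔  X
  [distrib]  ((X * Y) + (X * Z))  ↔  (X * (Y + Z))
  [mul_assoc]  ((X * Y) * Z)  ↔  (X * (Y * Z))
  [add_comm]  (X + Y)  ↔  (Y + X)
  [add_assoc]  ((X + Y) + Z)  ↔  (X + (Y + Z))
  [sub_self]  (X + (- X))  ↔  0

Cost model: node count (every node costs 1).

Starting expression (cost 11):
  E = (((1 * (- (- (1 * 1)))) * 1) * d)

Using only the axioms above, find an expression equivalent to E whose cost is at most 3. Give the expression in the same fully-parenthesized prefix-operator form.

(1 * d)   [cost 3]

step 1: neg_neg (→) rewrites (- (- (1 * 1))) into (1 * 1), now (((1 * (1 * 1)) * 1) * d)
step 2: mul_one (→) rewrites (1 * 1) into 1, now (((1 * 1) * 1) * d)
step 3: mul_one (→) rewrites (1 * 1) into 1, now ((1 * 1) * d)
step 4: mul_one (→) rewrites (1 * 1) into 1, reaching cost 3 (bound 3)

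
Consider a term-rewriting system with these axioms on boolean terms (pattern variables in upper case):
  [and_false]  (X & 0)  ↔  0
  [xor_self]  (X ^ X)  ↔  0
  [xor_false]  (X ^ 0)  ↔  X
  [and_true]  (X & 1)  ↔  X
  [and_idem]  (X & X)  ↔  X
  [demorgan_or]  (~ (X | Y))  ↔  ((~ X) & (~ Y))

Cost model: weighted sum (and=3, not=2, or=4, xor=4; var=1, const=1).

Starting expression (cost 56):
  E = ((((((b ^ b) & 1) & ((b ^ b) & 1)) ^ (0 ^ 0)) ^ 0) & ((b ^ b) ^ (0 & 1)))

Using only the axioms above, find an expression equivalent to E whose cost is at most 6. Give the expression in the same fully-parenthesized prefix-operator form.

1. [and_idem →] (((b ^ b) & 1) & ((b ^ b) & 1))  →  ((b ^ b) & 1);  E = (((((b ^ b) & 1) ^ (0 ^ 0)) ^ 0) & ((b ^ b) ^ (0 & 1)))
2. [xor_self →] (0 ^ 0)  →  0;  E = (((((b ^ b) & 1) ^ 0) ^ 0) & ((b ^ b) ^ (0 & 1)))
3. [xor_false →] (((b ^ b) & 1) ^ 0)  →  ((b ^ b) & 1);  E = ((((b ^ b) & 1) ^ 0) & ((b ^ b) ^ (0 & 1)))
4. [xor_false →] (((b ^ b) & 1) ^ 0)  →  ((b ^ b) & 1);  E = (((b ^ b) & 1) & ((b ^ b) ^ (0 & 1)))
5. [and_true →] (0 & 1)  →  0;  E = (((b ^ b) & 1) & ((b ^ b) ^ 0))
6. [xor_false →] ((b ^ b) ^ 0)  →  (b ^ b);  E = (((b ^ b) & 1) & (b ^ b))
7. [and_true →] ((b ^ b) & 1)  →  (b ^ b);  E = ((b ^ b) & (b ^ b))
8. [and_idem →] ((b ^ b) & (b ^ b))  →  (b ^ b);  cost 6 ≤ 6, done

(b ^ b)   [cost 6]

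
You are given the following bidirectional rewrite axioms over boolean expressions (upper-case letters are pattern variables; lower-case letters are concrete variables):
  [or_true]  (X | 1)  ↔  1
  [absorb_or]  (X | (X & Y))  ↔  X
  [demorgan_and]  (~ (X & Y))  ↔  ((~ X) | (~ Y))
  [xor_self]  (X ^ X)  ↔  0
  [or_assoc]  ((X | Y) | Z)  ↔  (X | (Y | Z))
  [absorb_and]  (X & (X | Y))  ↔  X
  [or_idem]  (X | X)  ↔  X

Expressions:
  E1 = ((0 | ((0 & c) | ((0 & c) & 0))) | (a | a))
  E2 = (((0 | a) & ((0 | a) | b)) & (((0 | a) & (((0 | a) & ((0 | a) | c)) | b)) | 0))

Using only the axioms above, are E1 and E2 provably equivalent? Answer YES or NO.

YES

(1) ((0 & c) | ((0 & c) & 0))  =[absorb_or →]=  (0 & c)    ⊢ ((0 | (0 & c)) | (a | a))
(2) (0 | (0 & c))  =[absorb_or →]=  0    ⊢ (0 | (a | a))
(3) (a | a)  =[or_idem →]=  a    ⊢ (0 | a)
(4) (0 | a)  =[absorb_and ←]=  ((0 | a) & ((0 | a) | b))
(5) ((0 | a) & ((0 | a) | b))  =[absorb_and ←]=  (((0 | a) & ((0 | a) | b)) & (((0 | a) & ((0 | a) | b)) | 0))
(6) (0 | a)  =[absorb_and ←]=  ((0 | a) & ((0 | a) | c))    ⊢ E2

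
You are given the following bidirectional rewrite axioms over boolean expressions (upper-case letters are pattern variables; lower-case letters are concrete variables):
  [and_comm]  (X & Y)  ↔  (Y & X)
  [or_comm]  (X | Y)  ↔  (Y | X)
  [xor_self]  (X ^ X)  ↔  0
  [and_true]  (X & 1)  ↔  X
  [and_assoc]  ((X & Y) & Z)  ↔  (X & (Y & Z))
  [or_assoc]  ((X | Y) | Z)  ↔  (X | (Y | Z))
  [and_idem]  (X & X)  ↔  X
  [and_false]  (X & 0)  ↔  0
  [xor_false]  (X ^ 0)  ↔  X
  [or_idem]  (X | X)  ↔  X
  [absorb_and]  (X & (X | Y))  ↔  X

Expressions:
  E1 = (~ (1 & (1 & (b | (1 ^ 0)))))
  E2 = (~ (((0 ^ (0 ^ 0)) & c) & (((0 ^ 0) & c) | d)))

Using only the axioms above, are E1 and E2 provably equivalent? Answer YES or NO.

Every axiom is a valid identity, so a rewrite proof would force E1 and E2 to agree under every assignment.
At b=0, c=0, d=0: E1 = 0 but E2 = 1; they differ, so no derivation exists.

NO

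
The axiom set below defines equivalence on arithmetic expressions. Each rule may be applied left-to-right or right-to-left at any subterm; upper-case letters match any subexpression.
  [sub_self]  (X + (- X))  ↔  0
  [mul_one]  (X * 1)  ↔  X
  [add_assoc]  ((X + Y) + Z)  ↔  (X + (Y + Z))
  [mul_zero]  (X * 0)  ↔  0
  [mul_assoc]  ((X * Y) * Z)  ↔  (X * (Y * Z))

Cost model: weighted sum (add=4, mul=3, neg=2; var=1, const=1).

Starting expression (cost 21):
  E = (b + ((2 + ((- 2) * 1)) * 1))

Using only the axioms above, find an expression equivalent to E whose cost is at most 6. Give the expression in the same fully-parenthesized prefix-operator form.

(b + 0)   [cost 6]

(1) ((- 2) * 1)  =[mul_one →]=  (- 2)    ⊢ (b + ((2 + (- 2)) * 1))
(2) ((2 + (- 2)) * 1)  =[mul_one →]=  (2 + (- 2))    ⊢ (b + (2 + (- 2)))
(3) (2 + (- 2))  =[sub_self →]=  0    ⊢ cost 6, within 6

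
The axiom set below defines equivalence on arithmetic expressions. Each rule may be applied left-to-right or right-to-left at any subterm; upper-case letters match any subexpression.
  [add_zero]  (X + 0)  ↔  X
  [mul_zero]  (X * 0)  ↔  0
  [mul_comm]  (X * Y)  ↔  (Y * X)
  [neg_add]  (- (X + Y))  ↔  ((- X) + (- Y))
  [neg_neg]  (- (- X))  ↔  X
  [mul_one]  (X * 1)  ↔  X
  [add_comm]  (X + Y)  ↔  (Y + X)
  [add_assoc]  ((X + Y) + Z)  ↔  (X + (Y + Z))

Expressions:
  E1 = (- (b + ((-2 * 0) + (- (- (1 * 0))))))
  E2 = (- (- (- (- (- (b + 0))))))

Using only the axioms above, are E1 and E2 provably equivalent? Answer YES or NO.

YES

1. [neg_neg →] (- (- (1 * 0)))  →  (1 * 0);  E1 = (- (b + ((-2 * 0) + (1 * 0))))
2. [mul_zero →] (1 * 0)  →  0;  E1 = (- (b + ((-2 * 0) + 0)))
3. [add_zero →] ((-2 * 0) + 0)  →  (-2 * 0);  E1 = (- (b + (-2 * 0)))
4. [mul_zero →] (-2 * 0)  →  0;  E1 = (- (b + 0))
5. [add_zero →] (b + 0)  →  b;  E1 = (- b)
6. [neg_neg ←] b  →  (- (- b));  E1 = (- (- (- b)))
7. [neg_neg ←] (- (- b))  →  (- (- (- (- b))));  E1 = (- (- (- (- (- b)))))
8. [add_zero ←] b  →  (b + 0);  this is E2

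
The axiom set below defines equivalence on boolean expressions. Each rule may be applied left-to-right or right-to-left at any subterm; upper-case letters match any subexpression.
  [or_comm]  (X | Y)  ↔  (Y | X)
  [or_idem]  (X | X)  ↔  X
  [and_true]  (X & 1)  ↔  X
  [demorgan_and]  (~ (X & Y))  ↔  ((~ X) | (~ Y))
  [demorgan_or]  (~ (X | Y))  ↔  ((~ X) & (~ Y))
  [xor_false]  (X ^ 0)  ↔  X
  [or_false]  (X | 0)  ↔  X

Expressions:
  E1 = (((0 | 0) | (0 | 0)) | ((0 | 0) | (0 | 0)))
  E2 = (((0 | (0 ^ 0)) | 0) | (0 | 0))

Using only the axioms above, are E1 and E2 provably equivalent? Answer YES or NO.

YES

(1) ((0 | 0) | (0 | 0))  =[or_idem →]=  (0 | 0)    ⊢ ((0 | 0) | ((0 | 0) | (0 | 0)))
(2) ((0 | 0) | (0 | 0))  =[or_idem →]=  (0 | 0)    ⊢ ((0 | 0) | (0 | 0))
(3) (0 | 0)  =[or_false ←]=  ((0 | 0) | 0)    ⊢ (((0 | 0) | 0) | (0 | 0))
(4) 0  =[xor_false ←]=  (0 ^ 0)    ⊢ E2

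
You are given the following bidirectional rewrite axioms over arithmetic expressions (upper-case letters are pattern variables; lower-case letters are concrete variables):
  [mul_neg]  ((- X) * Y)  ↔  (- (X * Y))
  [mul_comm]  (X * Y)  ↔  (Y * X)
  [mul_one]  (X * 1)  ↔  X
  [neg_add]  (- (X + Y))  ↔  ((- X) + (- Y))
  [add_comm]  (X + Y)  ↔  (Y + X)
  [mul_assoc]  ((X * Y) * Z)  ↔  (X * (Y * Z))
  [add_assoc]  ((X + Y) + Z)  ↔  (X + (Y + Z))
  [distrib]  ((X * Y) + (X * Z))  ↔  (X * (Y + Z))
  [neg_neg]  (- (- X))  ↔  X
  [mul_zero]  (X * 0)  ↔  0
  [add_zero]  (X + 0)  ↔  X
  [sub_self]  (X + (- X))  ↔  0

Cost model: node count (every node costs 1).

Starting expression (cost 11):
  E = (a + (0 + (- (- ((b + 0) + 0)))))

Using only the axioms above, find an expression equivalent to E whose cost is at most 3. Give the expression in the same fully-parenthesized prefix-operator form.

step 1: neg_neg (→) rewrites (- (- ((b + 0) + 0))) into ((b + 0) + 0), now (a + (0 + ((b + 0) + 0)))
step 2: add_zero (→) rewrites (b + 0) into b, now (a + (0 + (b + 0)))
step 3: add_zero (→) rewrites (b + 0) into b, now (a + (0 + b))
step 4: add_comm (→) rewrites (0 + b) into (b + 0), now (a + (b + 0))
step 5: add_zero (→) rewrites (b + 0) into b, reaching cost 3 (bound 3)

(a + b)   [cost 3]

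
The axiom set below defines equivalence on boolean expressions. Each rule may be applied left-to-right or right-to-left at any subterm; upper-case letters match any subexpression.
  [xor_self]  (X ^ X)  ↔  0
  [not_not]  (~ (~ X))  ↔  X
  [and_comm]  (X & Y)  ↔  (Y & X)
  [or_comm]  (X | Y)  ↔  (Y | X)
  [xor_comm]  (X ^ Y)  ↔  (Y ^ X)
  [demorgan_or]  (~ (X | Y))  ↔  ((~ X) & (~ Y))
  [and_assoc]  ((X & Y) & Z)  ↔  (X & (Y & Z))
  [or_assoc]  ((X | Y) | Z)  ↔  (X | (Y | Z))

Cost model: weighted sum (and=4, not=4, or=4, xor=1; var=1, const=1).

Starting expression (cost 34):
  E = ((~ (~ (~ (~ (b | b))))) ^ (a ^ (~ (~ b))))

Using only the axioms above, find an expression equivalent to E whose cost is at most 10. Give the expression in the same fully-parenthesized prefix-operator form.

((b | b) ^ (a ^ b))   [cost 10]

(1) (~ (~ (b | b)))  =[not_not →]=  (b | b)    ⊢ ((~ (~ (b | b))) ^ (a ^ (~ (~ b))))
(2) (~ (~ (b | b)))  =[not_not →]=  (b | b)    ⊢ ((b | b) ^ (a ^ (~ (~ b))))
(3) (~ (~ b))  =[not_not →]=  b    ⊢ cost 10, within 10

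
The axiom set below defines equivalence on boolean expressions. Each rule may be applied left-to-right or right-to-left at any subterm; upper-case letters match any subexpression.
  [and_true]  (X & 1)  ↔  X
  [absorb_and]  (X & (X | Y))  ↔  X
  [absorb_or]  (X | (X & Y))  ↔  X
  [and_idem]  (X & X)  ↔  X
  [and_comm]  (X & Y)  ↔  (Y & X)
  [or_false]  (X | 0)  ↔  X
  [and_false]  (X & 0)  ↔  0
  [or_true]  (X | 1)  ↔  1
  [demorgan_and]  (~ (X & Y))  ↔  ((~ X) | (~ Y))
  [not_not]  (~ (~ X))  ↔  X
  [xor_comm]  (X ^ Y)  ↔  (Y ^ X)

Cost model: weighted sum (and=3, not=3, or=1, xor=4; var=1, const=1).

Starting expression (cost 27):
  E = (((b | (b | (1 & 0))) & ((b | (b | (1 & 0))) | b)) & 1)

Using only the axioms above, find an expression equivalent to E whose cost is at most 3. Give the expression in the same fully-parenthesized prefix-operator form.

(b | b)   [cost 3]

step 1: absorb_and (→) rewrites ((b | (b | (1 & 0))) & ((b | (b | (1 & 0))) | b)) into (b | (b | (1 & 0))), now ((b | (b | (1 & 0))) & 1)
step 2: and_true (→) rewrites ((b | (b | (1 & 0))) & 1) into (b | (b | (1 & 0)))
step 3: and_false (→) rewrites (1 & 0) into 0, now (b | (b | 0))
step 4: or_false (→) rewrites (b | 0) into b, reaching cost 3 (bound 3)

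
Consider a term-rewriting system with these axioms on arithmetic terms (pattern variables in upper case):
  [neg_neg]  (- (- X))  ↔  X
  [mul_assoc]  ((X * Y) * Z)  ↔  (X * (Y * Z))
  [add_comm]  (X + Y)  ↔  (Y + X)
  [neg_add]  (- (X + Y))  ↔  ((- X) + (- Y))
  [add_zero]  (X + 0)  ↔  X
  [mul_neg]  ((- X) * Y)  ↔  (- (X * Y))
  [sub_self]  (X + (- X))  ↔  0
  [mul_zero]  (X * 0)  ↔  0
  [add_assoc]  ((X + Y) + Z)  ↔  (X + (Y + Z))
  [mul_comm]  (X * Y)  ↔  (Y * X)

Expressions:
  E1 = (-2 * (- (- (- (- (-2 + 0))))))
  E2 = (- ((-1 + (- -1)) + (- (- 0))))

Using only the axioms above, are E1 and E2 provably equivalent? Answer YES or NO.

Every axiom is a valid identity, so a rewrite proof would force E1 and E2 to agree under every assignment.
At the empty assignment (no variables occur): E1 = 4 but E2 = 0; they differ, so no derivation exists.

NO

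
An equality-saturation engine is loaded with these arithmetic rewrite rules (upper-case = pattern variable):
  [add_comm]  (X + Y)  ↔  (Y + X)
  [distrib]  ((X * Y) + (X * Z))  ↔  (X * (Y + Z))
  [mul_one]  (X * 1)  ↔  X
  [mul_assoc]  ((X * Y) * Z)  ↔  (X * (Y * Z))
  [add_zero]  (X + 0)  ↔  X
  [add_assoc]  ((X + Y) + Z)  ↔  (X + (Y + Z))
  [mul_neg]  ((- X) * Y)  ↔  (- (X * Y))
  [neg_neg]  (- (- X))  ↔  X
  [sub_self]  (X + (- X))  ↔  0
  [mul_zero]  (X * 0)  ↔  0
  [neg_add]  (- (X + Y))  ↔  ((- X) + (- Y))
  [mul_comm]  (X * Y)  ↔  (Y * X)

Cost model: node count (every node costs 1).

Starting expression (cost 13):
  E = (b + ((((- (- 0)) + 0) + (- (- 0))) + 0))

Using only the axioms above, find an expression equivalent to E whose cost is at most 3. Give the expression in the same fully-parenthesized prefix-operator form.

(1) (- (- 0))  =[neg_neg →]=  0    ⊢ (b + (((0 + 0) + (- (- 0))) + 0))
(2) (((0 + 0) + (- (- 0))) + 0)  =[add_zero →]=  ((0 + 0) + (- (- 0)))    ⊢ (b + ((0 + 0) + (- (- 0))))
(3) (0 + 0)  =[add_zero →]=  0    ⊢ (b + (0 + (- (- 0))))
(4) (- (- 0))  =[neg_neg →]=  0    ⊢ (b + (0 + 0))
(5) (0 + 0)  =[add_zero →]=  0    ⊢ cost 3, within 3

(b + 0)   [cost 3]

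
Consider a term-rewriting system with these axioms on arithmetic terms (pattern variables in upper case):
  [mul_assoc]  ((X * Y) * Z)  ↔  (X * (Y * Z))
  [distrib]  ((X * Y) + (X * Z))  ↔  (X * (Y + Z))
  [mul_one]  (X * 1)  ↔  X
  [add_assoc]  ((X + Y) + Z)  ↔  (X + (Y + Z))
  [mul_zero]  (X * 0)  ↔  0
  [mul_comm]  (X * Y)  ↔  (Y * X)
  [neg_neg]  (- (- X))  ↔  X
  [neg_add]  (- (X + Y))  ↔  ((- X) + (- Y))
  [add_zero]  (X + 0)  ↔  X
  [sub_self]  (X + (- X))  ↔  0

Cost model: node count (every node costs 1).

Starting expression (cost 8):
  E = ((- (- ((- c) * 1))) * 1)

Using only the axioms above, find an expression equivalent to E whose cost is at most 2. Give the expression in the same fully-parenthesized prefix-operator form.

(- c)   [cost 2]

1. [mul_one →] ((- (- ((- c) * 1))) * 1)  →  (- (- ((- c) * 1)))
2. [mul_one →] ((- c) * 1)  →  (- c);  E = (- (- (- c)))
3. [neg_neg →] (- (- c))  →  c;  cost 2 ≤ 2, done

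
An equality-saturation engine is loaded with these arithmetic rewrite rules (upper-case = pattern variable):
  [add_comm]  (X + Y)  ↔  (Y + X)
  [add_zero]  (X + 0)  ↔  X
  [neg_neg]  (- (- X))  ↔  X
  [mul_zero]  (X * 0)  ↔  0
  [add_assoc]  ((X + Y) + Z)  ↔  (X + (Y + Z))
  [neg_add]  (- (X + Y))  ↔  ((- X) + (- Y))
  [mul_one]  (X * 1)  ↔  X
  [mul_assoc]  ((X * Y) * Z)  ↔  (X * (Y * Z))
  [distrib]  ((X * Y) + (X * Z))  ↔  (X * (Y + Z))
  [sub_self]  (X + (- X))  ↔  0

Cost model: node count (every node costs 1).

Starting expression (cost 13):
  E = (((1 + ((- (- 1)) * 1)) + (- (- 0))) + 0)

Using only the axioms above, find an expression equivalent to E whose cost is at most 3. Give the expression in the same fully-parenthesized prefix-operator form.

(1 + 1)   [cost 3]

(1) (- (- 1))  =[neg_neg →]=  1    ⊢ (((1 + (1 * 1)) + (- (- 0))) + 0)
(2) (((1 + (1 * 1)) + (- (- 0))) + 0)  =[add_zero →]=  ((1 + (1 * 1)) + (- (- 0)))
(3) (- (- 0))  =[neg_neg →]=  0    ⊢ ((1 + (1 * 1)) + 0)
(4) (1 * 1)  =[mul_one →]=  1    ⊢ ((1 + 1) + 0)
(5) ((1 + 1) + 0)  =[add_assoc →]=  (1 + (1 + 0))
(6) (1 + 0)  =[add_zero →]=  1    ⊢ cost 3, within 3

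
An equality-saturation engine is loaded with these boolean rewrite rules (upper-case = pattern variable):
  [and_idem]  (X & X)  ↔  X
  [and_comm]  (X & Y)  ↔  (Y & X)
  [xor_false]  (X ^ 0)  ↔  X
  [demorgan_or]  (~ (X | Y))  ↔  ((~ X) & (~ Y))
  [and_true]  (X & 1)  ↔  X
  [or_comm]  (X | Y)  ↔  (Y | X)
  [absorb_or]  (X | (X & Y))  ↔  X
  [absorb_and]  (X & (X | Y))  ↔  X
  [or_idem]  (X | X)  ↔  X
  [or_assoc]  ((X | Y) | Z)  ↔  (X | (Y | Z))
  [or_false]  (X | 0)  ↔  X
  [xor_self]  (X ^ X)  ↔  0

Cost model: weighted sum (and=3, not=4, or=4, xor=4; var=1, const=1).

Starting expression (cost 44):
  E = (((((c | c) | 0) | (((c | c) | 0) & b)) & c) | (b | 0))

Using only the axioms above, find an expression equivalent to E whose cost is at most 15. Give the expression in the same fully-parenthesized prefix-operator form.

((c & c) | (b | 0))   [cost 15]

step 1: absorb_or (→) rewrites (((c | c) | 0) | (((c | c) | 0) & b)) into ((c | c) | 0), now ((((c | c) | 0) & c) | (b | 0))
step 2: or_false (→) rewrites ((c | c) | 0) into (c | c), now (((c | c) & c) | (b | 0))
step 3: or_idem (→) rewrites (c | c) into c, reaching cost 15 (bound 15)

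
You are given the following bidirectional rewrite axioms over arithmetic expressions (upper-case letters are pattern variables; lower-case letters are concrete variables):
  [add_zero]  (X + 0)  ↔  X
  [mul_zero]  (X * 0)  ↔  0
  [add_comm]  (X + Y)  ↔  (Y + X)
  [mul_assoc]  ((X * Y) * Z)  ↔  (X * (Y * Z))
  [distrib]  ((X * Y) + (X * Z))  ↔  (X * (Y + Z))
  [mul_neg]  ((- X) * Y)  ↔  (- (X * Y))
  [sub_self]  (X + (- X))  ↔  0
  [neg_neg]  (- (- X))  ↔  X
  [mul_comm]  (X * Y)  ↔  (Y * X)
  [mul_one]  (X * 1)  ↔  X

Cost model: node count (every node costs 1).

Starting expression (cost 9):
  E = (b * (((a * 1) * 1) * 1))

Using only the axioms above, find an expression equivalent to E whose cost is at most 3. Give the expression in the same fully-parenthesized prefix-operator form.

(b * a)   [cost 3]

(1) (a * 1)  =[mul_one →]=  a    ⊢ (b * ((a * 1) * 1))
(2) (a * 1)  =[mul_one →]=  a    ⊢ (b * (a * 1))
(3) (a * 1)  =[mul_one →]=  a    ⊢ cost 3, within 3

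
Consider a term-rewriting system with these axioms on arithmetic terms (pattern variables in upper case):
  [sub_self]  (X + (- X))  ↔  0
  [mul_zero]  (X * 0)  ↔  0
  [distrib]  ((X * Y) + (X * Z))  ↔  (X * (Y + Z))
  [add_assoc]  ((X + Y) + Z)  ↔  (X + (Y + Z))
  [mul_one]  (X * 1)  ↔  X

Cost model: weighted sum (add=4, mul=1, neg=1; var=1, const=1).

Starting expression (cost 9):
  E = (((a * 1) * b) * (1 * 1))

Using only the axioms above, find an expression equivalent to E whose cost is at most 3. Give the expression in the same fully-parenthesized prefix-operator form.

(a * b)   [cost 3]

1. [mul_one →] (1 * 1)  →  1;  E = (((a * 1) * b) * 1)
2. [mul_one →] (a * 1)  →  a;  E = ((a * b) * 1)
3. [mul_one →] ((a * b) * 1)  →  (a * b);  cost 3 ≤ 3, done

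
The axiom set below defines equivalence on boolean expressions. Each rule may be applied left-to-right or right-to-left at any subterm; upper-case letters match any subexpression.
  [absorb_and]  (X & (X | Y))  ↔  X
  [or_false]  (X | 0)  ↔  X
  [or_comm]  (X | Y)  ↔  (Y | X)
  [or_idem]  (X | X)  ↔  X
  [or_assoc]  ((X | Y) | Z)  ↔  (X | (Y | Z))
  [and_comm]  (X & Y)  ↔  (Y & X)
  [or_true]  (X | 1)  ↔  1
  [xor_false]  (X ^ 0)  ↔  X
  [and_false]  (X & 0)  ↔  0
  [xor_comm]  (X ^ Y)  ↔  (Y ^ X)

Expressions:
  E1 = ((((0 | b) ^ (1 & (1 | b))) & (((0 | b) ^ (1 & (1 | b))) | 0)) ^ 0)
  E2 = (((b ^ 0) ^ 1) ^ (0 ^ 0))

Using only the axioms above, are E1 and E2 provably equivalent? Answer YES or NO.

(1) (((0 | b) ^ (1 & (1 | b))) & (((0 | b) ^ (1 & (1 | b))) | 0))  =[absorb_and →]=  ((0 | b) ^ (1 & (1 | b)))    ⊢ (((0 | b) ^ (1 & (1 | b))) ^ 0)
(2) (0 | b)  =[or_comm →]=  (b | 0)    ⊢ (((b | 0) ^ (1 & (1 | b))) ^ 0)
(3) (1 & (1 | b))  =[absorb_and →]=  1    ⊢ (((b | 0) ^ 1) ^ 0)
(4) (((b | 0) ^ 1) ^ 0)  =[xor_false →]=  ((b | 0) ^ 1)
(5) (b | 0)  =[or_false →]=  b    ⊢ (b ^ 1)
(6) (b ^ 1)  =[xor_false ←]=  ((b ^ 1) ^ 0)
(7) b  =[xor_false ←]=  (b ^ 0)    ⊢ (((b ^ 0) ^ 1) ^ 0)
(8) 0  =[xor_false ←]=  (0 ^ 0)    ⊢ E2

YES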